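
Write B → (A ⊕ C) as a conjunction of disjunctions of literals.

(¬B ∨ A ∨ C) ∧ (¬B ∨ ¬A ∨ ¬C)

B → (A ⊕ C)
≡ ¬B ∨ (A ⊕ C)   (eliminate →)
≡ ¬B ∨ ((A ∨ C) ∧ ¬(A ∧ C))   (expand ⊕)
≡ ¬B ∨ ((A ∨ C) ∧ (¬A ∨ ¬C))   (De Morgan)
≡ (¬B ∨ A ∨ C) ∧ (¬B ∨ ¬A ∨ ¬C)   (distribute ∨ over ∧)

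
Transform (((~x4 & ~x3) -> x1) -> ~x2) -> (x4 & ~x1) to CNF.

(((~x4 & ~x3) -> x1) -> ~x2) -> (x4 & ~x1)
= ~(((~x4 & ~x3) -> x1) -> ~x2) | (x4 & ~x1)   [eliminate ->]
= ~(~((~x4 & ~x3) -> x1) | ~x2) | (x4 & ~x1)   [eliminate ->]
= ~(~(~(~x4 & ~x3) | x1) | ~x2) | (x4 & ~x1)   [eliminate ->]
= (~~(~(~x4 & ~x3) | x1) & ~~x2) | (x4 & ~x1)   [De Morgan]
= ((~(~x4 & ~x3) | x1) & ~~x2) | (x4 & ~x1)   [double negation]
= ((~~x4 | ~~x3 | x1) & ~~x2) | (x4 & ~x1)   [De Morgan]
= ((x4 | ~~x3 | x1) & ~~x2) | (x4 & ~x1)   [double negation]
= ((x4 | x3 | x1) & ~~x2) | (x4 & ~x1)   [double negation]
= ((x4 | x3 | x1) & x2) | (x4 & ~x1)   [double negation]
= (x4 | x3 | x1 | x4) & (x4 | x3 | x1 | ~x1) & (x2 | x4) & (x2 | ~x1)   [distribute | over &]
= (x4 | x3 | x1) & (x2 | x4) & (x2 | ~x1)   [simplify]

(x4 | x3 | x1) & (x2 | x4) & (x2 | ~x1)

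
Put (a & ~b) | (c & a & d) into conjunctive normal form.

(a & ~b) | (c & a & d)
≡ (a | c) & (a | a) & (a | d) & (~b | c) & (~b | a) & (~b | d)   [distribute | over &]
≡ a & (~b | c) & (~b | d)   [simplify]

a & (~b | c) & (~b | d)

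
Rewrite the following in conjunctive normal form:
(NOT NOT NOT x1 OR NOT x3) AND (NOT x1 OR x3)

(NOT x1 OR NOT x3) AND (NOT x1 OR x3)

(NOT NOT NOT x1 OR NOT x3) AND (NOT x1 OR x3)
= (NOT x1 OR NOT x3) AND (NOT x1 OR x3)   [double negation]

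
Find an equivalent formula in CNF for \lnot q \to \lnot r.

\lnot q \to \lnot r
= \lnot \lnot q \lor \lnot r   — eliminate \to
= q \lor \lnot r   — double negation

q \lor \lnot r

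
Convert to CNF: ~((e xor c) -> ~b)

(e | c) & (~e | ~c) & b

~((e xor c) -> ~b)
≡ ~(~(e xor c) | ~b)   (eliminate ->)
≡ ~(~((e | c) & ~(e & c)) | ~b)   (expand xor)
≡ ~~((e | c) & ~(e & c)) & ~~b   (De Morgan)
≡ (e | c) & ~(e & c) & ~~b   (double negation)
≡ (e | c) & (~e | ~c) & ~~b   (De Morgan)
≡ (e | c) & (~e | ~c) & b   (double negation)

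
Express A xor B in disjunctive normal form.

A xor B
= (A & ~B) | (~A & B)

(A & ~B) | (~A & B)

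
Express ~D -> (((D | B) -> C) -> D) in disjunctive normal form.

D | (B & ~C)

~D -> (((D | B) -> C) -> D)
⇔ ~~D | (((D | B) -> C) -> D)
⇔ ~~D | ~((D | B) -> C) | D
⇔ ~~D | ~(~(D | B) | C) | D
⇔ D | ~(~(D | B) | C) | D
⇔ D | (~~(D | B) & ~C) | D
⇔ D | ((D | B) & ~C) | D
⇔ D | (D & ~C) | (B & ~C) | D
⇔ D | (B & ~C)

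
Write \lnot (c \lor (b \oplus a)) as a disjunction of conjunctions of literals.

\lnot (c \lor (b \oplus a))
⇔ \lnot (c \lor (b \land \lnot a) \lor (\lnot b \land a))   [expand \oplus]
⇔ \lnot c \land \lnot (b \land \lnot a) \land \lnot (\lnot b \land a)   [De Morgan]
⇔ \lnot c \land (\lnot b \lor \lnot \lnot a) \land \lnot (\lnot b \land a)   [De Morgan]
⇔ \lnot c \land (\lnot b \lor a) \land \lnot (\lnot b \land a)   [double negation]
⇔ \lnot c \land (\lnot b \lor a) \land (\lnot \lnot b \lor \lnot a)   [De Morgan]
⇔ \lnot c \land (\lnot b \lor a) \land (b \lor \lnot a)   [double negation]
⇔ (\lnot c \land \lnot b \land b) \lor (\lnot c \land \lnot b \land \lnot a) \lor (\lnot c \land a \land b) \lor (\lnot c \land a \land \lnot a)   [distribute \land over \lor]
⇔ (\lnot c \land \lnot b \land \lnot a) \lor (\lnot c \land a \land b)   [simplify]

(\lnot c \land \lnot b \land \lnot a) \lor (\lnot c \land a \land b)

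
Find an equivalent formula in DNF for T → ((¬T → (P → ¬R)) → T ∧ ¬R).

¬T ∨ T ∧ ¬R

T → ((¬T → (P → ¬R)) → T ∧ ¬R)
≡ ¬T ∨ ((¬T → (P → ¬R)) → T ∧ ¬R)   — eliminate →
≡ ¬T ∨ ¬(¬T → (P → ¬R)) ∨ T ∧ ¬R   — eliminate →
≡ ¬T ∨ ¬(¬¬T ∨ (P → ¬R)) ∨ T ∧ ¬R   — eliminate →
≡ ¬T ∨ ¬(¬¬T ∨ ¬P ∨ ¬R) ∨ T ∧ ¬R   — eliminate →
≡ ¬T ∨ ¬¬¬T ∧ ¬¬P ∧ ¬¬R ∨ T ∧ ¬R   — De Morgan
≡ ¬T ∨ ¬T ∧ ¬¬P ∧ ¬¬R ∨ T ∧ ¬R   — double negation
≡ ¬T ∨ ¬T ∧ P ∧ ¬¬R ∨ T ∧ ¬R   — double negation
≡ ¬T ∨ ¬T ∧ P ∧ R ∨ T ∧ ¬R   — double negation
≡ ¬T ∨ T ∧ ¬R   — simplify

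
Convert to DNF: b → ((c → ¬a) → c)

¬b ∨ c

b → ((c → ¬a) → c)
⇔ ¬b ∨ ((c → ¬a) → c)   [eliminate →]
⇔ ¬b ∨ ¬(c → ¬a) ∨ c   [eliminate →]
⇔ ¬b ∨ ¬(¬c ∨ ¬a) ∨ c   [eliminate →]
⇔ ¬b ∨ (¬¬c ∧ ¬¬a) ∨ c   [De Morgan]
⇔ ¬b ∨ (c ∧ ¬¬a) ∨ c   [double negation]
⇔ ¬b ∨ (c ∧ a) ∨ c   [double negation]
⇔ ¬b ∨ c   [simplify]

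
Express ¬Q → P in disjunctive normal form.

Q ∨ P

¬Q → P
= ¬¬Q ∨ P   — eliminate →
= Q ∨ P   — double negation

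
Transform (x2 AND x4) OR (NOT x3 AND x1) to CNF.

(x2 AND x4) OR (NOT x3 AND x1)
≡ (x2 OR NOT x3) AND (x2 OR x1) AND (x4 OR NOT x3) AND (x4 OR x1)   — distribute OR over AND

(x2 OR NOT x3) AND (x2 OR x1) AND (x4 OR NOT x3) AND (x4 OR x1)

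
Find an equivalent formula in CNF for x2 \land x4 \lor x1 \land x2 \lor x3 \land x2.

x2 \land (x4 \lor x1 \lor x3)

x2 \land x4 \lor x1 \land x2 \lor x3 \land x2
≡ (x2 \lor x1 \lor x3) \land (x2 \lor x1 \lor x2) \land (x2 \lor x2 \lor x3) \land (x2 \lor x2 \lor x2) \land (x4 \lor x1 \lor x3) \land (x4 \lor x1 \lor x2) \land (x4 \lor x2 \lor x3) \land (x4 \lor x2 \lor x2)   [distribute \lor over \land]
≡ x2 \land (x4 \lor x1 \lor x3)   [simplify]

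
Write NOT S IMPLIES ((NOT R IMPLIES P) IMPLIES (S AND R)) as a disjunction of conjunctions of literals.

S OR (NOT R AND NOT P)

NOT S IMPLIES ((NOT R IMPLIES P) IMPLIES (S AND R))
= NOT NOT S OR ((NOT R IMPLIES P) IMPLIES (S AND R))   — eliminate IMPLIES
= NOT NOT S OR NOT (NOT R IMPLIES P) OR (S AND R)   — eliminate IMPLIES
= NOT NOT S OR NOT (NOT NOT R OR P) OR (S AND R)   — eliminate IMPLIES
= S OR NOT (NOT NOT R OR P) OR (S AND R)   — double negation
= S OR (NOT NOT NOT R AND NOT P) OR (S AND R)   — De Morgan
= S OR (NOT R AND NOT P) OR (S AND R)   — double negation
= S OR (NOT R AND NOT P)   — simplify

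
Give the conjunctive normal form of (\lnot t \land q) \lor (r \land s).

(\lnot t \land q) \lor (r \land s)
⇔ (\lnot t \lor r) \land (\lnot t \lor s) \land (q \lor r) \land (q \lor s)   [distribute \lor over \land]

(\lnot t \lor r) \land (\lnot t \lor s) \land (q \lor r) \land (q \lor s)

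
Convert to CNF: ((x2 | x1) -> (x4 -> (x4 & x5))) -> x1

(x2 | x1) & (x4 | x1) & (~x4 | ~x5 | x1)

((x2 | x1) -> (x4 -> (x4 & x5))) -> x1
≡ ~((x2 | x1) -> (x4 -> (x4 & x5))) | x1   [eliminate ->]
≡ ~(~(x2 | x1) | (x4 -> (x4 & x5))) | x1   [eliminate ->]
≡ ~(~(x2 | x1) | ~x4 | (x4 & x5)) | x1   [eliminate ->]
≡ (~~(x2 | x1) & ~~x4 & ~(x4 & x5)) | x1   [De Morgan]
≡ ((x2 | x1) & ~~x4 & ~(x4 & x5)) | x1   [double negation]
≡ ((x2 | x1) & x4 & ~(x4 & x5)) | x1   [double negation]
≡ ((x2 | x1) & x4 & (~x4 | ~x5)) | x1   [De Morgan]
≡ (x2 | x1 | x1) & (x4 | x1) & (~x4 | ~x5 | x1)   [distribute | over &]
≡ (x2 | x1) & (x4 | x1) & (~x4 | ~x5 | x1)   [simplify]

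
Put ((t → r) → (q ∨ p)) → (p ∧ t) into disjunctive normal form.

((t → r) → (q ∨ p)) → (p ∧ t)
= ¬((t → r) → (q ∨ p)) ∨ (p ∧ t)   [eliminate →]
= ¬(¬(t → r) ∨ q ∨ p) ∨ (p ∧ t)   [eliminate →]
= ¬(¬(¬t ∨ r) ∨ q ∨ p) ∨ (p ∧ t)   [eliminate →]
= (¬¬(¬t ∨ r) ∧ ¬q ∧ ¬p) ∨ (p ∧ t)   [De Morgan]
= ((¬t ∨ r) ∧ ¬q ∧ ¬p) ∨ (p ∧ t)   [double negation]
= (¬t ∧ ¬q ∧ ¬p) ∨ (r ∧ ¬q ∧ ¬p) ∨ (p ∧ t)   [distribute ∧ over ∨]

(¬t ∧ ¬q ∧ ¬p) ∨ (r ∧ ¬q ∧ ¬p) ∨ (p ∧ t)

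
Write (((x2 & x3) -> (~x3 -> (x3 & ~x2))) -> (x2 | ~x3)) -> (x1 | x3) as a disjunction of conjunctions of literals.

x1 | x3

(((x2 & x3) -> (~x3 -> (x3 & ~x2))) -> (x2 | ~x3)) -> (x1 | x3)
≡ ~(((x2 & x3) -> (~x3 -> (x3 & ~x2))) -> (x2 | ~x3)) | x1 | x3   — eliminate ->
≡ ~(~((x2 & x3) -> (~x3 -> (x3 & ~x2))) | x2 | ~x3) | x1 | x3   — eliminate ->
≡ ~(~(~(x2 & x3) | (~x3 -> (x3 & ~x2))) | x2 | ~x3) | x1 | x3   — eliminate ->
≡ ~(~(~(x2 & x3) | ~~x3 | (x3 & ~x2)) | x2 | ~x3) | x1 | x3   — eliminate ->
≡ (~~(~(x2 & x3) | ~~x3 | (x3 & ~x2)) & ~x2 & ~~x3) | x1 | x3   — De Morgan
≡ ((~(x2 & x3) | ~~x3 | (x3 & ~x2)) & ~x2 & ~~x3) | x1 | x3   — double negation
≡ ((~x2 | ~x3 | ~~x3 | (x3 & ~x2)) & ~x2 & ~~x3) | x1 | x3   — De Morgan
≡ ((~x2 | ~x3 | x3 | (x3 & ~x2)) & ~x2 & ~~x3) | x1 | x3   — double negation
≡ ((~x2 | ~x3 | x3 | (x3 & ~x2)) & ~x2 & x3) | x1 | x3   — double negation
≡ (~x2 & ~x2 & x3) | (~x3 & ~x2 & x3) | (x3 & ~x2 & x3) | (x3 & ~x2 & ~x2 & x3) | x1 | x3   — distribute & over |
≡ x1 | x3   — simplify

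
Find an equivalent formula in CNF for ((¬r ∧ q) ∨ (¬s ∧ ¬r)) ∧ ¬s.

¬r ∧ ¬s

((¬r ∧ q) ∨ (¬s ∧ ¬r)) ∧ ¬s
⇔ (¬r ∨ ¬s) ∧ (¬r ∨ ¬r) ∧ (q ∨ ¬s) ∧ (q ∨ ¬r) ∧ ¬s   [distribute ∨ over ∧]
⇔ ¬r ∧ ¬s   [simplify]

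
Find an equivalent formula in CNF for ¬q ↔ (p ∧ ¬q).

¬q ↔ (p ∧ ¬q)
≡ (¬q → (p ∧ ¬q)) ∧ ((p ∧ ¬q) → ¬q)
≡ (¬¬q ∨ (p ∧ ¬q)) ∧ ((p ∧ ¬q) → ¬q)
≡ (¬¬q ∨ (p ∧ ¬q)) ∧ (¬(p ∧ ¬q) ∨ ¬q)
≡ (q ∨ (p ∧ ¬q)) ∧ (¬(p ∧ ¬q) ∨ ¬q)
≡ (q ∨ (p ∧ ¬q)) ∧ (¬p ∨ ¬¬q ∨ ¬q)
≡ (q ∨ (p ∧ ¬q)) ∧ (¬p ∨ q ∨ ¬q)
≡ (q ∨ p) ∧ (q ∨ ¬q) ∧ (¬p ∨ q ∨ ¬q)
≡ q ∨ p

q ∨ p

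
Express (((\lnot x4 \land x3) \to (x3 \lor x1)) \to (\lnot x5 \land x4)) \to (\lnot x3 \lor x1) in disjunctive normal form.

(((\lnot x4 \land x3) \to (x3 \lor x1)) \to (\lnot x5 \land x4)) \to (\lnot x3 \lor x1)
≡ \lnot (((\lnot x4 \land x3) \to (x3 \lor x1)) \to (\lnot x5 \land x4)) \lor \lnot x3 \lor x1   [eliminate \to]
≡ \lnot (\lnot ((\lnot x4 \land x3) \to (x3 \lor x1)) \lor (\lnot x5 \land x4)) \lor \lnot x3 \lor x1   [eliminate \to]
≡ \lnot (\lnot (\lnot (\lnot x4 \land x3) \lor x3 \lor x1) \lor (\lnot x5 \land x4)) \lor \lnot x3 \lor x1   [eliminate \to]
≡ (\lnot \lnot (\lnot (\lnot x4 \land x3) \lor x3 \lor x1) \land \lnot (\lnot x5 \land x4)) \lor \lnot x3 \lor x1   [De Morgan]
≡ ((\lnot (\lnot x4 \land x3) \lor x3 \lor x1) \land \lnot (\lnot x5 \land x4)) \lor \lnot x3 \lor x1   [double negation]
≡ ((\lnot \lnot x4 \lor \lnot x3 \lor x3 \lor x1) \land \lnot (\lnot x5 \land x4)) \lor \lnot x3 \lor x1   [De Morgan]
≡ ((x4 \lor \lnot x3 \lor x3 \lor x1) \land \lnot (\lnot x5 \land x4)) \lor \lnot x3 \lor x1   [double negation]
≡ ((x4 \lor \lnot x3 \lor x3 \lor x1) \land (\lnot \lnot x5 \lor \lnot x4)) \lor \lnot x3 \lor x1   [De Morgan]
≡ ((x4 \lor \lnot x3 \lor x3 \lor x1) \land (x5 \lor \lnot x4)) \lor \lnot x3 \lor x1   [double negation]
≡ (x4 \land x5) \lor (x4 \land \lnot x4) \lor (\lnot x3 \land x5) \lor (\lnot x3 \land \lnot x4) \lor (x3 \land x5) \lor (x3 \land \lnot x4) \lor (x1 \land x5) \lor (x1 \land \lnot x4) \lor \lnot x3 \lor x1   [distribute \land over \lor]
≡ (x4 \land x5) \lor (x3 \land x5) \lor (x3 \land \lnot x4) \lor \lnot x3 \lor x1   [simplify]

(x4 \land x5) \lor (x3 \land x5) \lor (x3 \land \lnot x4) \lor \lnot x3 \lor x1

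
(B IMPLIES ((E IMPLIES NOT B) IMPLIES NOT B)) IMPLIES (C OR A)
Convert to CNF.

(B OR C OR A) AND (NOT E OR NOT B OR C OR A)

(B IMPLIES ((E IMPLIES NOT B) IMPLIES NOT B)) IMPLIES (C OR A)
≡ NOT (B IMPLIES ((E IMPLIES NOT B) IMPLIES NOT B)) OR C OR A   [eliminate IMPLIES]
≡ NOT (NOT B OR ((E IMPLIES NOT B) IMPLIES NOT B)) OR C OR A   [eliminate IMPLIES]
≡ NOT (NOT B OR NOT (E IMPLIES NOT B) OR NOT B) OR C OR A   [eliminate IMPLIES]
≡ NOT (NOT B OR NOT (NOT E OR NOT B) OR NOT B) OR C OR A   [eliminate IMPLIES]
≡ (NOT NOT B AND NOT NOT (NOT E OR NOT B) AND NOT NOT B) OR C OR A   [De Morgan]
≡ (B AND NOT NOT (NOT E OR NOT B) AND NOT NOT B) OR C OR A   [double negation]
≡ (B AND (NOT E OR NOT B) AND NOT NOT B) OR C OR A   [double negation]
≡ (B AND (NOT E OR NOT B) AND B) OR C OR A   [double negation]
≡ (B OR C OR A) AND (NOT E OR NOT B OR C OR A) AND (B OR C OR A)   [distribute OR over AND]
≡ (B OR C OR A) AND (NOT E OR NOT B OR C OR A)   [simplify]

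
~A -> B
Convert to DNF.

A | B

~A -> B
≡ ~~A | B
≡ A | B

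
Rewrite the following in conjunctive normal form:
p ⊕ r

p ⊕ r
≡ (p ∨ r) ∧ ¬(p ∧ r)   — expand ⊕
≡ (p ∨ r) ∧ (¬p ∨ ¬r)   — De Morgan

(p ∨ r) ∧ (¬p ∨ ¬r)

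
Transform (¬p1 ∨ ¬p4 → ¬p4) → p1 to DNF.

(¬p1 ∨ ¬p4 → ¬p4) → p1
≡ ¬(¬p1 ∨ ¬p4 → ¬p4) ∨ p1   [eliminate →]
≡ ¬(¬(¬p1 ∨ ¬p4) ∨ ¬p4) ∨ p1   [eliminate →]
≡ ¬¬(¬p1 ∨ ¬p4) ∧ ¬¬p4 ∨ p1   [De Morgan]
≡ (¬p1 ∨ ¬p4) ∧ ¬¬p4 ∨ p1   [double negation]
≡ (¬p1 ∨ ¬p4) ∧ p4 ∨ p1   [double negation]
≡ ¬p1 ∧ p4 ∨ ¬p4 ∧ p4 ∨ p1   [distribute ∧ over ∨]
≡ ¬p1 ∧ p4 ∨ p1   [simplify]

¬p1 ∧ p4 ∨ p1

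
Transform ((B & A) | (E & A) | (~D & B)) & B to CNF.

((B & A) | (E & A) | (~D & B)) & B
⇔ (B | E | ~D) & (B | E | B) & (B | A | ~D) & (B | A | B) & (A | E | ~D) & (A | E | B) & (A | A | ~D) & (A | A | B) & B
⇔ (A | ~D) & B

(A | ~D) & B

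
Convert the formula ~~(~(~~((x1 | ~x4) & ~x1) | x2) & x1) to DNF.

~~(~(~~((x1 | ~x4) & ~x1) | x2) & x1)
= ~(~~((x1 | ~x4) & ~x1) | x2) & x1   [double negation]
= ~~~((x1 | ~x4) & ~x1) & ~x2 & x1   [De Morgan]
= ~((x1 | ~x4) & ~x1) & ~x2 & x1   [double negation]
= (~(x1 | ~x4) | ~~x1) & ~x2 & x1   [De Morgan]
= ((~x1 & ~~x4) | ~~x1) & ~x2 & x1   [De Morgan]
= ((~x1 & x4) | ~~x1) & ~x2 & x1   [double negation]
= ((~x1 & x4) | x1) & ~x2 & x1   [double negation]
= (~x1 & x4 & ~x2 & x1) | (x1 & ~x2 & x1)   [distribute & over |]
= x1 & ~x2   [simplify]

x1 & ~x2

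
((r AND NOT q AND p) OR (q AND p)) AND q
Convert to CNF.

((r AND NOT q AND p) OR (q AND p)) AND q
≡ (r OR q) AND (r OR p) AND (NOT q OR q) AND (NOT q OR p) AND (p OR q) AND (p OR p) AND q
≡ p AND q

p AND q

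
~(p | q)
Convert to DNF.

~(p | q)
= ~p & ~q   (De Morgan)

~p & ~q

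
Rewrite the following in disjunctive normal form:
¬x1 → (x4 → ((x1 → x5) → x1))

¬x1 → (x4 → ((x1 → x5) → x1))
⇔ ¬¬x1 ∨ (x4 → ((x1 → x5) → x1))   (eliminate →)
⇔ ¬¬x1 ∨ ¬x4 ∨ ((x1 → x5) → x1)   (eliminate →)
⇔ ¬¬x1 ∨ ¬x4 ∨ ¬(x1 → x5) ∨ x1   (eliminate →)
⇔ ¬¬x1 ∨ ¬x4 ∨ ¬(¬x1 ∨ x5) ∨ x1   (eliminate →)
⇔ x1 ∨ ¬x4 ∨ ¬(¬x1 ∨ x5) ∨ x1   (double negation)
⇔ x1 ∨ ¬x4 ∨ (¬¬x1 ∧ ¬x5) ∨ x1   (De Morgan)
⇔ x1 ∨ ¬x4 ∨ (x1 ∧ ¬x5) ∨ x1   (double negation)
⇔ x1 ∨ ¬x4   (simplify)

x1 ∨ ¬x4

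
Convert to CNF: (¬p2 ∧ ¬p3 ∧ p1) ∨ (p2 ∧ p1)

(¬p3 ∨ p2) ∧ p1

(¬p2 ∧ ¬p3 ∧ p1) ∨ (p2 ∧ p1)
⇔ (¬p2 ∨ p2) ∧ (¬p2 ∨ p1) ∧ (¬p3 ∨ p2) ∧ (¬p3 ∨ p1) ∧ (p1 ∨ p2) ∧ (p1 ∨ p1)   [distribute ∨ over ∧]
⇔ (¬p3 ∨ p2) ∧ p1   [simplify]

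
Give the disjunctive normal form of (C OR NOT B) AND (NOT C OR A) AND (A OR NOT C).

(C AND A) OR (NOT B AND NOT C) OR (NOT B AND A)

(C OR NOT B) AND (NOT C OR A) AND (A OR NOT C)
⇔ (C AND NOT C AND A) OR (C AND NOT C AND NOT C) OR (C AND A AND A) OR (C AND A AND NOT C) OR (NOT B AND NOT C AND A) OR (NOT B AND NOT C AND NOT C) OR (NOT B AND A AND A) OR (NOT B AND A AND NOT C)   [distribute AND over OR]
⇔ (C AND A) OR (NOT B AND NOT C) OR (NOT B AND A)   [simplify]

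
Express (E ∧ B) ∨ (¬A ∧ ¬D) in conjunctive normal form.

(E ∨ ¬A) ∧ (E ∨ ¬D) ∧ (B ∨ ¬A) ∧ (B ∨ ¬D)

(E ∧ B) ∨ (¬A ∧ ¬D)
≡ (E ∨ ¬A) ∧ (E ∨ ¬D) ∧ (B ∨ ¬A) ∧ (B ∨ ¬D)   [distribute ∨ over ∧]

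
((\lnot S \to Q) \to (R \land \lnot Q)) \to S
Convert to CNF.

S \lor Q

((\lnot S \to Q) \to (R \land \lnot Q)) \to S
⇔ \lnot ((\lnot S \to Q) \to (R \land \lnot Q)) \lor S   (eliminate \to)
⇔ \lnot (\lnot (\lnot S \to Q) \lor (R \land \lnot Q)) \lor S   (eliminate \to)
⇔ \lnot (\lnot (\lnot \lnot S \lor Q) \lor (R \land \lnot Q)) \lor S   (eliminate \to)
⇔ (\lnot \lnot (\lnot \lnot S \lor Q) \land \lnot (R \land \lnot Q)) \lor S   (De Morgan)
⇔ ((\lnot \lnot S \lor Q) \land \lnot (R \land \lnot Q)) \lor S   (double negation)
⇔ ((S \lor Q) \land \lnot (R \land \lnot Q)) \lor S   (double negation)
⇔ ((S \lor Q) \land (\lnot R \lor \lnot \lnot Q)) \lor S   (De Morgan)
⇔ ((S \lor Q) \land (\lnot R \lor Q)) \lor S   (double negation)
⇔ (S \lor Q \lor S) \land (\lnot R \lor Q \lor S)   (distribute \lor over \land)
⇔ S \lor Q   (simplify)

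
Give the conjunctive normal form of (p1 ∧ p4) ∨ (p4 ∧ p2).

(p1 ∨ p2) ∧ p4

(p1 ∧ p4) ∨ (p4 ∧ p2)
≡ (p1 ∨ p4) ∧ (p1 ∨ p2) ∧ (p4 ∨ p4) ∧ (p4 ∨ p2)   [distribute ∨ over ∧]
≡ (p1 ∨ p2) ∧ p4   [simplify]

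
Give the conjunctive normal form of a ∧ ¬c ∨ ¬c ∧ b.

(a ∨ b) ∧ ¬c

a ∧ ¬c ∨ ¬c ∧ b
≡ (a ∨ ¬c) ∧ (a ∨ b) ∧ (¬c ∨ ¬c) ∧ (¬c ∨ b)   (distribute ∨ over ∧)
≡ (a ∨ b) ∧ ¬c   (simplify)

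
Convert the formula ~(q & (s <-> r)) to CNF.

~(q & (s <-> r))
= ~(q & (s -> r) & (r -> s))
= ~(q & (~s | r) & (r -> s))
= ~(q & (~s | r) & (~r | s))
= ~q | ~(~s | r) | ~(~r | s)
= ~q | (~~s & ~r) | ~(~r | s)
= ~q | (s & ~r) | ~(~r | s)
= ~q | (s & ~r) | (~~r & ~s)
= ~q | (s & ~r) | (r & ~s)
= (~q | s | r) & (~q | s | ~s) & (~q | ~r | r) & (~q | ~r | ~s)
= (~q | s | r) & (~q | ~r | ~s)

(~q | s | r) & (~q | ~r | ~s)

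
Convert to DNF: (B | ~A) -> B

(~B & A) | B

(B | ~A) -> B
= ~(B | ~A) | B   (eliminate ->)
= (~B & ~~A) | B   (De Morgan)
= (~B & A) | B   (double negation)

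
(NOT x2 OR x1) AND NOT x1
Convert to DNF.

NOT x2 AND NOT x1

(NOT x2 OR x1) AND NOT x1
≡ (NOT x2 AND NOT x1) OR (x1 AND NOT x1)   — distribute AND over OR
≡ NOT x2 AND NOT x1   — simplify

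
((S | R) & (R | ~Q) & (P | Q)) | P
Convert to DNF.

((S | R) & (R | ~Q) & (P | Q)) | P
≡ (S & R & P) | (S & R & Q) | (S & ~Q & P) | (S & ~Q & Q) | (R & R & P) | (R & R & Q) | (R & ~Q & P) | (R & ~Q & Q) | P   (distribute & over |)
≡ (R & Q) | P   (simplify)

(R & Q) | P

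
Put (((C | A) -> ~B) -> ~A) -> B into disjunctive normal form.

(((C | A) -> ~B) -> ~A) -> B
⇔ ~(((C | A) -> ~B) -> ~A) | B   — eliminate ->
⇔ ~(~((C | A) -> ~B) | ~A) | B   — eliminate ->
⇔ ~(~(~(C | A) | ~B) | ~A) | B   — eliminate ->
⇔ (~~(~(C | A) | ~B) & ~~A) | B   — De Morgan
⇔ ((~(C | A) | ~B) & ~~A) | B   — double negation
⇔ (((~C & ~A) | ~B) & ~~A) | B   — De Morgan
⇔ (((~C & ~A) | ~B) & A) | B   — double negation
⇔ (~C & ~A & A) | (~B & A) | B   — distribute & over |
⇔ (~B & A) | B   — simplify

(~B & A) | B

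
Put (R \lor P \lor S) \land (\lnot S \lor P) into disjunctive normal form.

(R \lor P \lor S) \land (\lnot S \lor P)
≡ (R \land \lnot S) \lor (R \land P) \lor (P \land \lnot S) \lor (P \land P) \lor (S \land \lnot S) \lor (S \land P)   (distribute \land over \lor)
≡ (R \land \lnot S) \lor P   (simplify)

(R \land \lnot S) \lor P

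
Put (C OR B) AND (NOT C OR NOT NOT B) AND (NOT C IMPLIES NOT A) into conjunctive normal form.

(C OR B) AND (NOT C OR NOT NOT B) AND (NOT C IMPLIES NOT A)
= (C OR B) AND (NOT C OR NOT NOT B) AND (NOT NOT C OR NOT A)
= (C OR B) AND (NOT C OR B) AND (NOT NOT C OR NOT A)
= (C OR B) AND (NOT C OR B) AND (C OR NOT A)

(C OR B) AND (NOT C OR B) AND (C OR NOT A)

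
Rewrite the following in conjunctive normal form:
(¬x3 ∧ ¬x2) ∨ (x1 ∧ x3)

(¬x3 ∧ ¬x2) ∨ (x1 ∧ x3)
= (¬x3 ∨ x1) ∧ (¬x3 ∨ x3) ∧ (¬x2 ∨ x1) ∧ (¬x2 ∨ x3)   [distribute ∨ over ∧]
= (¬x3 ∨ x1) ∧ (¬x2 ∨ x1) ∧ (¬x2 ∨ x3)   [simplify]

(¬x3 ∨ x1) ∧ (¬x2 ∨ x1) ∧ (¬x2 ∨ x3)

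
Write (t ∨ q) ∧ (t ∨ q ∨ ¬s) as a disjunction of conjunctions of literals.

(t ∨ q) ∧ (t ∨ q ∨ ¬s)
⇔ (t ∧ t) ∨ (t ∧ q) ∨ (t ∧ ¬s) ∨ (q ∧ t) ∨ (q ∧ q) ∨ (q ∧ ¬s)   (distribute ∧ over ∨)
⇔ t ∨ q   (simplify)

t ∨ q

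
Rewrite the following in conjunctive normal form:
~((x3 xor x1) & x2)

~((x3 xor x1) & x2)
⇔ ~((x3 | x1) & ~(x3 & x1) & x2)   (expand xor)
⇔ ~(x3 | x1) | ~~(x3 & x1) | ~x2   (De Morgan)
⇔ (~x3 & ~x1) | ~~(x3 & x1) | ~x2   (De Morgan)
⇔ (~x3 & ~x1) | (x3 & x1) | ~x2   (double negation)
⇔ (~x3 | x3 | ~x2) & (~x3 | x1 | ~x2) & (~x1 | x3 | ~x2) & (~x1 | x1 | ~x2)   (distribute | over &)
⇔ (~x3 | x1 | ~x2) & (~x1 | x3 | ~x2)   (simplify)

(~x3 | x1 | ~x2) & (~x1 | x3 | ~x2)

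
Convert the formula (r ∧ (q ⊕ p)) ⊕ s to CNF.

(r ∧ (q ⊕ p)) ⊕ s
⇔ ((r ∧ (q ⊕ p)) ∨ s) ∧ ¬(r ∧ (q ⊕ p) ∧ s)
⇔ ((r ∧ (q ∨ p) ∧ ¬(q ∧ p)) ∨ s) ∧ ¬(r ∧ (q ⊕ p) ∧ s)
⇔ ((r ∧ (q ∨ p) ∧ ¬(q ∧ p)) ∨ s) ∧ ¬(r ∧ (q ∨ p) ∧ ¬(q ∧ p) ∧ s)
⇔ ((r ∧ (q ∨ p) ∧ (¬q ∨ ¬p)) ∨ s) ∧ ¬(r ∧ (q ∨ p) ∧ ¬(q ∧ p) ∧ s)
⇔ ((r ∧ (q ∨ p) ∧ (¬q ∨ ¬p)) ∨ s) ∧ (¬r ∨ ¬(q ∨ p) ∨ ¬¬(q ∧ p) ∨ ¬s)
⇔ ((r ∧ (q ∨ p) ∧ (¬q ∨ ¬p)) ∨ s) ∧ (¬r ∨ (¬q ∧ ¬p) ∨ ¬¬(q ∧ p) ∨ ¬s)
⇔ ((r ∧ (q ∨ p) ∧ (¬q ∨ ¬p)) ∨ s) ∧ (¬r ∨ (¬q ∧ ¬p) ∨ (q ∧ p) ∨ ¬s)
⇔ (r ∨ s) ∧ (q ∨ p ∨ s) ∧ (¬q ∨ ¬p ∨ s) ∧ (¬r ∨ ¬q ∨ q ∨ ¬s) ∧ (¬r ∨ ¬q ∨ p ∨ ¬s) ∧ (¬r ∨ ¬p ∨ q ∨ ¬s) ∧ (¬r ∨ ¬p ∨ p ∨ ¬s)
⇔ (r ∨ s) ∧ (q ∨ p ∨ s) ∧ (¬q ∨ ¬p ∨ s) ∧ (¬r ∨ ¬q ∨ p ∨ ¬s) ∧ (¬r ∨ ¬p ∨ q ∨ ¬s)

(r ∨ s) ∧ (q ∨ p ∨ s) ∧ (¬q ∨ ¬p ∨ s) ∧ (¬r ∨ ¬q ∨ p ∨ ¬s) ∧ (¬r ∨ ¬p ∨ q ∨ ¬s)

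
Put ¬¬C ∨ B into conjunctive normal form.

¬¬C ∨ B
= C ∨ B   [double negation]

C ∨ B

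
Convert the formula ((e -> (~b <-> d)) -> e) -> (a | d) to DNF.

((e -> (~b <-> d)) -> e) -> (a | d)
≡ ~((e -> (~b <-> d)) -> e) | a | d   — eliminate ->
≡ ~(~(e -> (~b <-> d)) | e) | a | d   — eliminate ->
≡ ~(~(~e | (~b <-> d)) | e) | a | d   — eliminate ->
≡ ~(~(~e | ((~b -> d) & (d -> ~b))) | e) | a | d   — eliminate <->
≡ ~(~(~e | ((~~b | d) & (d -> ~b))) | e) | a | d   — eliminate ->
≡ ~(~(~e | ((~~b | d) & (~d | ~b))) | e) | a | d   — eliminate ->
≡ (~~(~e | ((~~b | d) & (~d | ~b))) & ~e) | a | d   — De Morgan
≡ ((~e | ((~~b | d) & (~d | ~b))) & ~e) | a | d   — double negation
≡ ((~e | ((b | d) & (~d | ~b))) & ~e) | a | d   — double negation
≡ (~e & ~e) | (b & ~d & ~e) | (b & ~b & ~e) | (d & ~d & ~e) | (d & ~b & ~e) | a | d   — distribute & over |
≡ ~e | a | d   — simplify

~e | a | d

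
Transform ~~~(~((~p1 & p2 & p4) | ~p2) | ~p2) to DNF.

~p1 & p2 & p4

~~~(~((~p1 & p2 & p4) | ~p2) | ~p2)
≡ ~(~((~p1 & p2 & p4) | ~p2) | ~p2)   [double negation]
≡ ~~((~p1 & p2 & p4) | ~p2) & ~~p2   [De Morgan]
≡ ((~p1 & p2 & p4) | ~p2) & ~~p2   [double negation]
≡ ((~p1 & p2 & p4) | ~p2) & p2   [double negation]
≡ (~p1 & p2 & p4 & p2) | (~p2 & p2)   [distribute & over |]
≡ ~p1 & p2 & p4   [simplify]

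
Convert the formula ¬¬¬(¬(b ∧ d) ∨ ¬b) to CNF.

b ∧ d

¬¬¬(¬(b ∧ d) ∨ ¬b)
≡ ¬(¬(b ∧ d) ∨ ¬b)   (double negation)
≡ ¬¬(b ∧ d) ∧ ¬¬b   (De Morgan)
≡ b ∧ d ∧ ¬¬b   (double negation)
≡ b ∧ d ∧ b   (double negation)
≡ b ∧ d   (simplify)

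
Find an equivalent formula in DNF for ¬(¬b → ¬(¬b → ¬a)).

¬(¬b → ¬(¬b → ¬a))
≡ ¬(¬¬b ∨ ¬(¬b → ¬a))   [eliminate →]
≡ ¬(¬¬b ∨ ¬(¬¬b ∨ ¬a))   [eliminate →]
≡ ¬¬¬b ∧ ¬¬(¬¬b ∨ ¬a)   [De Morgan]
≡ ¬b ∧ ¬¬(¬¬b ∨ ¬a)   [double negation]
≡ ¬b ∧ (¬¬b ∨ ¬a)   [double negation]
≡ ¬b ∧ (b ∨ ¬a)   [double negation]
≡ ¬b ∧ b ∨ ¬b ∧ ¬a   [distribute ∧ over ∨]
≡ ¬b ∧ ¬a   [simplify]

¬b ∧ ¬a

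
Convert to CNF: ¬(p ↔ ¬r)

¬(p ↔ ¬r)
⇔ ¬((p → ¬r) ∧ (¬r → p))   [eliminate ↔]
⇔ ¬((¬p ∨ ¬r) ∧ (¬r → p))   [eliminate →]
⇔ ¬((¬p ∨ ¬r) ∧ (¬¬r ∨ p))   [eliminate →]
⇔ ¬(¬p ∨ ¬r) ∨ ¬(¬¬r ∨ p)   [De Morgan]
⇔ (¬¬p ∧ ¬¬r) ∨ ¬(¬¬r ∨ p)   [De Morgan]
⇔ (p ∧ ¬¬r) ∨ ¬(¬¬r ∨ p)   [double negation]
⇔ (p ∧ r) ∨ ¬(¬¬r ∨ p)   [double negation]
⇔ (p ∧ r) ∨ (¬¬¬r ∧ ¬p)   [De Morgan]
⇔ (p ∧ r) ∨ (¬r ∧ ¬p)   [double negation]
⇔ (p ∨ ¬r) ∧ (p ∨ ¬p) ∧ (r ∨ ¬r) ∧ (r ∨ ¬p)   [distribute ∨ over ∧]
⇔ (p ∨ ¬r) ∧ (r ∨ ¬p)   [simplify]

(p ∨ ¬r) ∧ (r ∨ ¬p)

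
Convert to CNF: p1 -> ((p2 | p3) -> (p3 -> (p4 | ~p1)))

~p1 | ~p3 | p4

p1 -> ((p2 | p3) -> (p3 -> (p4 | ~p1)))
= ~p1 | ((p2 | p3) -> (p3 -> (p4 | ~p1)))   [eliminate ->]
= ~p1 | ~(p2 | p3) | (p3 -> (p4 | ~p1))   [eliminate ->]
= ~p1 | ~(p2 | p3) | ~p3 | p4 | ~p1   [eliminate ->]
= ~p1 | (~p2 & ~p3) | ~p3 | p4 | ~p1   [De Morgan]
= (~p1 | ~p2 | ~p3 | p4 | ~p1) & (~p1 | ~p3 | ~p3 | p4 | ~p1)   [distribute | over &]
= ~p1 | ~p3 | p4   [simplify]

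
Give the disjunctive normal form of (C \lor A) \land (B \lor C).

(C \lor A) \land (B \lor C)
⇔ (C \land B) \lor (C \land C) \lor (A \land B) \lor (A \land C)   [distribute \land over \lor]
⇔ C \lor (A \land B)   [simplify]

C \lor (A \land B)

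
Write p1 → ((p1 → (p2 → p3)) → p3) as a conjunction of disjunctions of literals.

¬p1 ∨ p2 ∨ p3

p1 → ((p1 → (p2 → p3)) → p3)
= ¬p1 ∨ ((p1 → (p2 → p3)) → p3)   [eliminate →]
= ¬p1 ∨ ¬(p1 → (p2 → p3)) ∨ p3   [eliminate →]
= ¬p1 ∨ ¬(¬p1 ∨ (p2 → p3)) ∨ p3   [eliminate →]
= ¬p1 ∨ ¬(¬p1 ∨ ¬p2 ∨ p3) ∨ p3   [eliminate →]
= ¬p1 ∨ (¬¬p1 ∧ ¬¬p2 ∧ ¬p3) ∨ p3   [De Morgan]
= ¬p1 ∨ (p1 ∧ ¬¬p2 ∧ ¬p3) ∨ p3   [double negation]
= ¬p1 ∨ (p1 ∧ p2 ∧ ¬p3) ∨ p3   [double negation]
= (¬p1 ∨ p1 ∨ p3) ∧ (¬p1 ∨ p2 ∨ p3) ∧ (¬p1 ∨ ¬p3 ∨ p3)   [distribute ∨ over ∧]
= ¬p1 ∨ p2 ∨ p3   [simplify]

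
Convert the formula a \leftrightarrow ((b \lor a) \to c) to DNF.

(\lnot a \land b \land \lnot c) \lor (c \land a)

a \leftrightarrow ((b \lor a) \to c)
≡ (a \to ((b \lor a) \to c)) \land (((b \lor a) \to c) \to a)   — eliminate \leftrightarrow
≡ (\lnot a \lor ((b \lor a) \to c)) \land (((b \lor a) \to c) \to a)   — eliminate \to
≡ (\lnot a \lor \lnot (b \lor a) \lor c) \land (((b \lor a) \to c) \to a)   — eliminate \to
≡ (\lnot a \lor \lnot (b \lor a) \lor c) \land (\lnot ((b \lor a) \to c) \lor a)   — eliminate \to
≡ (\lnot a \lor \lnot (b \lor a) \lor c) \land (\lnot (\lnot (b \lor a) \lor c) \lor a)   — eliminate \to
≡ (\lnot a \lor (\lnot b \land \lnot a) \lor c) \land (\lnot (\lnot (b \lor a) \lor c) \lor a)   — De Morgan
≡ (\lnot a \lor (\lnot b \land \lnot a) \lor c) \land ((\lnot \lnot (b \lor a) \land \lnot c) \lor a)   — De Morgan
≡ (\lnot a \lor (\lnot b \land \lnot a) \lor c) \land (((b \lor a) \land \lnot c) \lor a)   — double negation
≡ (\lnot a \land b \land \lnot c) \lor (\lnot a \land a \land \lnot c) \lor (\lnot a \land a) \lor (\lnot b \land \lnot a \land b \land \lnot c) \lor (\lnot b \land \lnot a \land a \land \lnot c) \lor (\lnot b \land \lnot a \land a) \lor (c \land b \land \lnot c) \lor (c \land a \land \lnot c) \lor (c \land a)   — distribute \land over \lor
≡ (\lnot a \land b \land \lnot c) \lor (c \land a)   — simplify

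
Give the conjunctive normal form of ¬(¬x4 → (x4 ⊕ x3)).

¬x4 ∧ (¬x3 ∨ x4)

¬(¬x4 → (x4 ⊕ x3))
≡ ¬(¬¬x4 ∨ (x4 ⊕ x3))   — eliminate →
≡ ¬(¬¬x4 ∨ ((x4 ∨ x3) ∧ ¬(x4 ∧ x3)))   — expand ⊕
≡ ¬¬¬x4 ∧ ¬((x4 ∨ x3) ∧ ¬(x4 ∧ x3))   — De Morgan
≡ ¬x4 ∧ ¬((x4 ∨ x3) ∧ ¬(x4 ∧ x3))   — double negation
≡ ¬x4 ∧ (¬(x4 ∨ x3) ∨ ¬¬(x4 ∧ x3))   — De Morgan
≡ ¬x4 ∧ ((¬x4 ∧ ¬x3) ∨ ¬¬(x4 ∧ x3))   — De Morgan
≡ ¬x4 ∧ ((¬x4 ∧ ¬x3) ∨ (x4 ∧ x3))   — double negation
≡ ¬x4 ∧ (¬x4 ∨ x4) ∧ (¬x4 ∨ x3) ∧ (¬x3 ∨ x4) ∧ (¬x3 ∨ x3)   — distribute ∨ over ∧
≡ ¬x4 ∧ (¬x3 ∨ x4)   — simplify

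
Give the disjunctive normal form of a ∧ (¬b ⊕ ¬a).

a ∧ (¬b ⊕ ¬a)
= a ∧ ((¬b ∧ ¬¬a) ∨ (¬¬b ∧ ¬a))   [expand ⊕]
= a ∧ ((¬b ∧ a) ∨ (¬¬b ∧ ¬a))   [double negation]
= a ∧ ((¬b ∧ a) ∨ (b ∧ ¬a))   [double negation]
= (a ∧ ¬b ∧ a) ∨ (a ∧ b ∧ ¬a)   [distribute ∧ over ∨]
= a ∧ ¬b   [simplify]

a ∧ ¬b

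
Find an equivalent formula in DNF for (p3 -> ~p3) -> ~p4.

(p3 -> ~p3) -> ~p4
⇔ ~(p3 -> ~p3) | ~p4   [eliminate ->]
⇔ ~(~p3 | ~p3) | ~p4   [eliminate ->]
⇔ (~~p3 & ~~p3) | ~p4   [De Morgan]
⇔ (p3 & ~~p3) | ~p4   [double negation]
⇔ (p3 & p3) | ~p4   [double negation]
⇔ p3 | ~p4   [simplify]

p3 | ~p4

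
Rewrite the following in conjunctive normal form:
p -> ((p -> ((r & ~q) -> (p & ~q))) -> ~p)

(~p | r) & (~p | ~q) & (~p | q)

p -> ((p -> ((r & ~q) -> (p & ~q))) -> ~p)
= ~p | ((p -> ((r & ~q) -> (p & ~q))) -> ~p)   [eliminate ->]
= ~p | ~(p -> ((r & ~q) -> (p & ~q))) | ~p   [eliminate ->]
= ~p | ~(~p | ((r & ~q) -> (p & ~q))) | ~p   [eliminate ->]
= ~p | ~(~p | ~(r & ~q) | (p & ~q)) | ~p   [eliminate ->]
= ~p | (~~p & ~~(r & ~q) & ~(p & ~q)) | ~p   [De Morgan]
= ~p | (p & ~~(r & ~q) & ~(p & ~q)) | ~p   [double negation]
= ~p | (p & r & ~q & ~(p & ~q)) | ~p   [double negation]
= ~p | (p & r & ~q & (~p | ~~q)) | ~p   [De Morgan]
= ~p | (p & r & ~q & (~p | q)) | ~p   [double negation]
= (~p | p | ~p) & (~p | r | ~p) & (~p | ~q | ~p) & (~p | ~p | q | ~p)   [distribute | over &]
= (~p | r) & (~p | ~q) & (~p | q)   [simplify]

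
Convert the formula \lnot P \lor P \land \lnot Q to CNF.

\lnot P \lor P \land \lnot Q
≡ (\lnot P \lor P) \land (\lnot P \lor \lnot Q)
≡ \lnot P \lor \lnot Q

\lnot P \lor \lnot Q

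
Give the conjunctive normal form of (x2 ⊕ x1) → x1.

¬x2 ∨ x1

(x2 ⊕ x1) → x1
= ¬(x2 ⊕ x1) ∨ x1   [eliminate →]
= ¬((x2 ∨ x1) ∧ ¬(x2 ∧ x1)) ∨ x1   [expand ⊕]
= ¬(x2 ∨ x1) ∨ ¬¬(x2 ∧ x1) ∨ x1   [De Morgan]
= (¬x2 ∧ ¬x1) ∨ ¬¬(x2 ∧ x1) ∨ x1   [De Morgan]
= (¬x2 ∧ ¬x1) ∨ (x2 ∧ x1) ∨ x1   [double negation]
= (¬x2 ∨ x2 ∨ x1) ∧ (¬x2 ∨ x1 ∨ x1) ∧ (¬x1 ∨ x2 ∨ x1) ∧ (¬x1 ∨ x1 ∨ x1)   [distribute ∨ over ∧]
= ¬x2 ∨ x1   [simplify]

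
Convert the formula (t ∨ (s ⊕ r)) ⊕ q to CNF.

(t ∨ (s ⊕ r)) ⊕ q
= (t ∨ (s ⊕ r) ∨ q) ∧ ¬((t ∨ (s ⊕ r)) ∧ q)   [expand ⊕]
= (t ∨ ((s ∨ r) ∧ ¬(s ∧ r)) ∨ q) ∧ ¬((t ∨ (s ⊕ r)) ∧ q)   [expand ⊕]
= (t ∨ ((s ∨ r) ∧ ¬(s ∧ r)) ∨ q) ∧ ¬((t ∨ ((s ∨ r) ∧ ¬(s ∧ r))) ∧ q)   [expand ⊕]
= (t ∨ ((s ∨ r) ∧ (¬s ∨ ¬r)) ∨ q) ∧ ¬((t ∨ ((s ∨ r) ∧ ¬(s ∧ r))) ∧ q)   [De Morgan]
= (t ∨ ((s ∨ r) ∧ (¬s ∨ ¬r)) ∨ q) ∧ (¬(t ∨ ((s ∨ r) ∧ ¬(s ∧ r))) ∨ ¬q)   [De Morgan]
= (t ∨ ((s ∨ r) ∧ (¬s ∨ ¬r)) ∨ q) ∧ ((¬t ∧ ¬((s ∨ r) ∧ ¬(s ∧ r))) ∨ ¬q)   [De Morgan]
= (t ∨ ((s ∨ r) ∧ (¬s ∨ ¬r)) ∨ q) ∧ ((¬t ∧ (¬(s ∨ r) ∨ ¬¬(s ∧ r))) ∨ ¬q)   [De Morgan]
= (t ∨ ((s ∨ r) ∧ (¬s ∨ ¬r)) ∨ q) ∧ ((¬t ∧ ((¬s ∧ ¬r) ∨ ¬¬(s ∧ r))) ∨ ¬q)   [De Morgan]
= (t ∨ ((s ∨ r) ∧ (¬s ∨ ¬r)) ∨ q) ∧ ((¬t ∧ ((¬s ∧ ¬r) ∨ (s ∧ r))) ∨ ¬q)   [double negation]
= (t ∨ s ∨ r ∨ q) ∧ (t ∨ ¬s ∨ ¬r ∨ q) ∧ (¬t ∨ ¬q) ∧ (¬s ∨ s ∨ ¬q) ∧ (¬s ∨ r ∨ ¬q) ∧ (¬r ∨ s ∨ ¬q) ∧ (¬r ∨ r ∨ ¬q)   [distribute ∨ over ∧]
= (t ∨ s ∨ r ∨ q) ∧ (t ∨ ¬s ∨ ¬r ∨ q) ∧ (¬t ∨ ¬q) ∧ (¬s ∨ r ∨ ¬q) ∧ (¬r ∨ s ∨ ¬q)   [simplify]

(t ∨ s ∨ r ∨ q) ∧ (t ∨ ¬s ∨ ¬r ∨ q) ∧ (¬t ∨ ¬q) ∧ (¬s ∨ r ∨ ¬q) ∧ (¬r ∨ s ∨ ¬q)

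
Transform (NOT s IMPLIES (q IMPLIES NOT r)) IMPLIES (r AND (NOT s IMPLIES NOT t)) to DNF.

(NOT s IMPLIES (q IMPLIES NOT r)) IMPLIES (r AND (NOT s IMPLIES NOT t))
⇔ NOT (NOT s IMPLIES (q IMPLIES NOT r)) OR (r AND (NOT s IMPLIES NOT t))   [eliminate IMPLIES]
⇔ NOT (NOT NOT s OR (q IMPLIES NOT r)) OR (r AND (NOT s IMPLIES NOT t))   [eliminate IMPLIES]
⇔ NOT (NOT NOT s OR NOT q OR NOT r) OR (r AND (NOT s IMPLIES NOT t))   [eliminate IMPLIES]
⇔ NOT (NOT NOT s OR NOT q OR NOT r) OR (r AND (NOT NOT s OR NOT t))   [eliminate IMPLIES]
⇔ (NOT NOT NOT s AND NOT NOT q AND NOT NOT r) OR (r AND (NOT NOT s OR NOT t))   [De Morgan]
⇔ (NOT s AND NOT NOT q AND NOT NOT r) OR (r AND (NOT NOT s OR NOT t))   [double negation]
⇔ (NOT s AND q AND NOT NOT r) OR (r AND (NOT NOT s OR NOT t))   [double negation]
⇔ (NOT s AND q AND r) OR (r AND (NOT NOT s OR NOT t))   [double negation]
⇔ (NOT s AND q AND r) OR (r AND (s OR NOT t))   [double negation]
⇔ (NOT s AND q AND r) OR (r AND s) OR (r AND NOT t)   [distribute AND over OR]

(NOT s AND q AND r) OR (r AND s) OR (r AND NOT t)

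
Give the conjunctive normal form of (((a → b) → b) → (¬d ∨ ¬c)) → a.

(a ∨ b) ∧ (d ∨ a) ∧ (c ∨ a)

(((a → b) → b) → (¬d ∨ ¬c)) → a
≡ ¬(((a → b) → b) → (¬d ∨ ¬c)) ∨ a   — eliminate →
≡ ¬(¬((a → b) → b) ∨ ¬d ∨ ¬c) ∨ a   — eliminate →
≡ ¬(¬(¬(a → b) ∨ b) ∨ ¬d ∨ ¬c) ∨ a   — eliminate →
≡ ¬(¬(¬(¬a ∨ b) ∨ b) ∨ ¬d ∨ ¬c) ∨ a   — eliminate →
≡ (¬¬(¬(¬a ∨ b) ∨ b) ∧ ¬¬d ∧ ¬¬c) ∨ a   — De Morgan
≡ ((¬(¬a ∨ b) ∨ b) ∧ ¬¬d ∧ ¬¬c) ∨ a   — double negation
≡ (((¬¬a ∧ ¬b) ∨ b) ∧ ¬¬d ∧ ¬¬c) ∨ a   — De Morgan
≡ (((a ∧ ¬b) ∨ b) ∧ ¬¬d ∧ ¬¬c) ∨ a   — double negation
≡ (((a ∧ ¬b) ∨ b) ∧ d ∧ ¬¬c) ∨ a   — double negation
≡ (((a ∧ ¬b) ∨ b) ∧ d ∧ c) ∨ a   — double negation
≡ (a ∨ b ∨ a) ∧ (¬b ∨ b ∨ a) ∧ (d ∨ a) ∧ (c ∨ a)   — distribute ∨ over ∧
≡ (a ∨ b) ∧ (d ∨ a) ∧ (c ∨ a)   — simplify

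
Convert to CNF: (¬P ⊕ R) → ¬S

(P ∨ R ∨ ¬S) ∧ (¬R ∨ ¬P ∨ ¬S)

(¬P ⊕ R) → ¬S
⇔ ¬(¬P ⊕ R) ∨ ¬S   [eliminate →]
⇔ ¬((¬P ∨ R) ∧ ¬(¬P ∧ R)) ∨ ¬S   [expand ⊕]
⇔ ¬(¬P ∨ R) ∨ ¬¬(¬P ∧ R) ∨ ¬S   [De Morgan]
⇔ (¬¬P ∧ ¬R) ∨ ¬¬(¬P ∧ R) ∨ ¬S   [De Morgan]
⇔ (P ∧ ¬R) ∨ ¬¬(¬P ∧ R) ∨ ¬S   [double negation]
⇔ (P ∧ ¬R) ∨ (¬P ∧ R) ∨ ¬S   [double negation]
⇔ (P ∨ ¬P ∨ ¬S) ∧ (P ∨ R ∨ ¬S) ∧ (¬R ∨ ¬P ∨ ¬S) ∧ (¬R ∨ R ∨ ¬S)   [distribute ∨ over ∧]
⇔ (P ∨ R ∨ ¬S) ∧ (¬R ∨ ¬P ∨ ¬S)   [simplify]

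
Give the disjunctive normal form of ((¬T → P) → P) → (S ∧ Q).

((¬T → P) → P) → (S ∧ Q)
= ¬((¬T → P) → P) ∨ (S ∧ Q)   (eliminate →)
= ¬(¬(¬T → P) ∨ P) ∨ (S ∧ Q)   (eliminate →)
= ¬(¬(¬¬T ∨ P) ∨ P) ∨ (S ∧ Q)   (eliminate →)
= (¬¬(¬¬T ∨ P) ∧ ¬P) ∨ (S ∧ Q)   (De Morgan)
= ((¬¬T ∨ P) ∧ ¬P) ∨ (S ∧ Q)   (double negation)
= ((T ∨ P) ∧ ¬P) ∨ (S ∧ Q)   (double negation)
= (T ∧ ¬P) ∨ (P ∧ ¬P) ∨ (S ∧ Q)   (distribute ∧ over ∨)
= (T ∧ ¬P) ∨ (S ∧ Q)   (simplify)

(T ∧ ¬P) ∨ (S ∧ Q)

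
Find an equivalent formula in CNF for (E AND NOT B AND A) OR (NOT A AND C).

(E OR NOT A) AND (E OR C) AND (NOT B OR NOT A) AND (NOT B OR C) AND (A OR C)

(E AND NOT B AND A) OR (NOT A AND C)
≡ (E OR NOT A) AND (E OR C) AND (NOT B OR NOT A) AND (NOT B OR C) AND (A OR NOT A) AND (A OR C)   [distribute OR over AND]
≡ (E OR NOT A) AND (E OR C) AND (NOT B OR NOT A) AND (NOT B OR C) AND (A OR C)   [simplify]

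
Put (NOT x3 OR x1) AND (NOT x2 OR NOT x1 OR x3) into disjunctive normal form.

(NOT x3 OR x1) AND (NOT x2 OR NOT x1 OR x3)
= (NOT x3 AND NOT x2) OR (NOT x3 AND NOT x1) OR (NOT x3 AND x3) OR (x1 AND NOT x2) OR (x1 AND NOT x1) OR (x1 AND x3)   (distribute AND over OR)
= (NOT x3 AND NOT x2) OR (NOT x3 AND NOT x1) OR (x1 AND NOT x2) OR (x1 AND x3)   (simplify)

(NOT x3 AND NOT x2) OR (NOT x3 AND NOT x1) OR (x1 AND NOT x2) OR (x1 AND x3)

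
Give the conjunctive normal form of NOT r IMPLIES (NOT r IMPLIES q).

r OR q

NOT r IMPLIES (NOT r IMPLIES q)
⇔ NOT NOT r OR (NOT r IMPLIES q)   (eliminate IMPLIES)
⇔ NOT NOT r OR NOT NOT r OR q   (eliminate IMPLIES)
⇔ r OR NOT NOT r OR q   (double negation)
⇔ r OR r OR q   (double negation)
⇔ r OR q   (simplify)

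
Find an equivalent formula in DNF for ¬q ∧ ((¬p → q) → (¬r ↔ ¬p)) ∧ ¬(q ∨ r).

¬q ∧ ¬p ∧ ¬r

¬q ∧ ((¬p → q) → (¬r ↔ ¬p)) ∧ ¬(q ∨ r)
≡ ¬q ∧ (¬(¬p → q) ∨ (¬r ↔ ¬p)) ∧ ¬(q ∨ r)
≡ ¬q ∧ (¬(¬¬p ∨ q) ∨ (¬r ↔ ¬p)) ∧ ¬(q ∨ r)
≡ ¬q ∧ (¬(¬¬p ∨ q) ∨ (¬r → ¬p) ∧ (¬p → ¬r)) ∧ ¬(q ∨ r)
≡ ¬q ∧ (¬(¬¬p ∨ q) ∨ (¬¬r ∨ ¬p) ∧ (¬p → ¬r)) ∧ ¬(q ∨ r)
≡ ¬q ∧ (¬(¬¬p ∨ q) ∨ (¬¬r ∨ ¬p) ∧ (¬¬p ∨ ¬r)) ∧ ¬(q ∨ r)
≡ ¬q ∧ (¬¬¬p ∧ ¬q ∨ (¬¬r ∨ ¬p) ∧ (¬¬p ∨ ¬r)) ∧ ¬(q ∨ r)
≡ ¬q ∧ (¬p ∧ ¬q ∨ (¬¬r ∨ ¬p) ∧ (¬¬p ∨ ¬r)) ∧ ¬(q ∨ r)
≡ ¬q ∧ (¬p ∧ ¬q ∨ (r ∨ ¬p) ∧ (¬¬p ∨ ¬r)) ∧ ¬(q ∨ r)
≡ ¬q ∧ (¬p ∧ ¬q ∨ (r ∨ ¬p) ∧ (p ∨ ¬r)) ∧ ¬(q ∨ r)
≡ ¬q ∧ (¬p ∧ ¬q ∨ (r ∨ ¬p) ∧ (p ∨ ¬r)) ∧ ¬q ∧ ¬r
≡ ¬q ∧ ¬p ∧ ¬q ∧ ¬q ∧ ¬r ∨ ¬q ∧ r ∧ p ∧ ¬q ∧ ¬r ∨ ¬q ∧ r ∧ ¬r ∧ ¬q ∧ ¬r ∨ ¬q ∧ ¬p ∧ p ∧ ¬q ∧ ¬r ∨ ¬q ∧ ¬p ∧ ¬r ∧ ¬q ∧ ¬r
≡ ¬q ∧ ¬p ∧ ¬r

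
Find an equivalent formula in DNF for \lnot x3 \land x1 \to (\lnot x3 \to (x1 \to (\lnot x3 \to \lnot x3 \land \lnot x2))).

x3 \lor \lnot x1 \lor \lnot x3 \land \lnot x2

\lnot x3 \land x1 \to (\lnot x3 \to (x1 \to (\lnot x3 \to \lnot x3 \land \lnot x2)))
⇔ \lnot (\lnot x3 \land x1) \lor (\lnot x3 \to (x1 \to (\lnot x3 \to \lnot x3 \land \lnot x2)))   [eliminate \to]
⇔ \lnot (\lnot x3 \land x1) \lor \lnot \lnot x3 \lor (x1 \to (\lnot x3 \to \lnot x3 \land \lnot x2))   [eliminate \to]
⇔ \lnot (\lnot x3 \land x1) \lor \lnot \lnot x3 \lor \lnot x1 \lor (\lnot x3 \to \lnot x3 \land \lnot x2)   [eliminate \to]
⇔ \lnot (\lnot x3 \land x1) \lor \lnot \lnot x3 \lor \lnot x1 \lor \lnot \lnot x3 \lor \lnot x3 \land \lnot x2   [eliminate \to]
⇔ \lnot \lnot x3 \lor \lnot x1 \lor \lnot \lnot x3 \lor \lnot x1 \lor \lnot \lnot x3 \lor \lnot x3 \land \lnot x2   [De Morgan]
⇔ x3 \lor \lnot x1 \lor \lnot \lnot x3 \lor \lnot x1 \lor \lnot \lnot x3 \lor \lnot x3 \land \lnot x2   [double negation]
⇔ x3 \lor \lnot x1 \lor x3 \lor \lnot x1 \lor \lnot \lnot x3 \lor \lnot x3 \land \lnot x2   [double negation]
⇔ x3 \lor \lnot x1 \lor x3 \lor \lnot x1 \lor x3 \lor \lnot x3 \land \lnot x2   [double negation]
⇔ x3 \lor \lnot x1 \lor \lnot x3 \land \lnot x2   [simplify]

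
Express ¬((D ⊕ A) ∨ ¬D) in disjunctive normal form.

A ∧ D

¬((D ⊕ A) ∨ ¬D)
≡ ¬((D ∧ ¬A) ∨ (¬D ∧ A) ∨ ¬D)   (expand ⊕)
≡ ¬(D ∧ ¬A) ∧ ¬(¬D ∧ A) ∧ ¬¬D   (De Morgan)
≡ (¬D ∨ ¬¬A) ∧ ¬(¬D ∧ A) ∧ ¬¬D   (De Morgan)
≡ (¬D ∨ A) ∧ ¬(¬D ∧ A) ∧ ¬¬D   (double negation)
≡ (¬D ∨ A) ∧ (¬¬D ∨ ¬A) ∧ ¬¬D   (De Morgan)
≡ (¬D ∨ A) ∧ (D ∨ ¬A) ∧ ¬¬D   (double negation)
≡ (¬D ∨ A) ∧ (D ∨ ¬A) ∧ D   (double negation)
≡ (¬D ∧ D ∧ D) ∨ (¬D ∧ ¬A ∧ D) ∨ (A ∧ D ∧ D) ∨ (A ∧ ¬A ∧ D)   (distribute ∧ over ∨)
≡ A ∧ D   (simplify)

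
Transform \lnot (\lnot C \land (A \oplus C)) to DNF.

C \lor (\lnot A \land \lnot C)

\lnot (\lnot C \land (A \oplus C))
⇔ \lnot (\lnot C \land ((A \land \lnot C) \lor (\lnot A \land C)))   — expand \oplus
⇔ \lnot \lnot C \lor \lnot ((A \land \lnot C) \lor (\lnot A \land C))   — De Morgan
⇔ C \lor \lnot ((A \land \lnot C) \lor (\lnot A \land C))   — double negation
⇔ C \lor (\lnot (A \land \lnot C) \land \lnot (\lnot A \land C))   — De Morgan
⇔ C \lor ((\lnot A \lor \lnot \lnot C) \land \lnot (\lnot A \land C))   — De Morgan
⇔ C \lor ((\lnot A \lor C) \land \lnot (\lnot A \land C))   — double negation
⇔ C \lor ((\lnot A \lor C) \land (\lnot \lnot A \lor \lnot C))   — De Morgan
⇔ C \lor ((\lnot A \lor C) \land (A \lor \lnot C))   — double negation
⇔ C \lor (\lnot A \land A) \lor (\lnot A \land \lnot C) \lor (C \land A) \lor (C \land \lnot C)   — distribute \land over \lor
⇔ C \lor (\lnot A \land \lnot C)   — simplify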